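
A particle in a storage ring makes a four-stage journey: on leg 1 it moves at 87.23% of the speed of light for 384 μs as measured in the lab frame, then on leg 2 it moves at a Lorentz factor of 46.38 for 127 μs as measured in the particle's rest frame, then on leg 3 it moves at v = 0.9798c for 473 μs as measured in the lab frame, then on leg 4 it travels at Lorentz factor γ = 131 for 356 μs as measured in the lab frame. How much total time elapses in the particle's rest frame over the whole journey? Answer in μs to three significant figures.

Leg 1: β = 0.8723; γ = 1/√(1 − 0.8723²) = 1/√0.2391 = 2.045; τ_1 = 384/2.045 = 187.8 μs.
Leg 2: 127 μs is already measured in the particle's rest frame.
Leg 3: γ = 1/√(1 − 0.9798²) = 1/√0.03999 = 5.001; τ_3 = 473/5.001 = 94.59 μs.
Leg 4: γ = 131; τ_4 = 356/131.0 = 2.718 μs.
Total: 187.8 + 127.0 + 94.59 + 2.718 μs.

τ = 412 μs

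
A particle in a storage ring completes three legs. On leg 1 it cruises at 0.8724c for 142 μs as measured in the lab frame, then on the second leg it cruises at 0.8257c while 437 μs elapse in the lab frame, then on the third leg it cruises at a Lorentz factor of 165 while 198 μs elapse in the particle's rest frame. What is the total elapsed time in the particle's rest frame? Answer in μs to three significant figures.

τ = 514 μs

Leg 1: γ = 1/√(1 − 0.8724²) = 1/√0.2389 = 2.046; τ_1 = 142/2.046 = 69.41 μs.
Leg 2: γ = 1/√(1 − 0.8257²) = 1/√0.3182 = 1.773; τ_2 = 437/1.773 = 246.5 μs.
Leg 3: 198 μs is already measured in the particle's rest frame.
Total: 69.41 + 246.5 + 198.0 μs.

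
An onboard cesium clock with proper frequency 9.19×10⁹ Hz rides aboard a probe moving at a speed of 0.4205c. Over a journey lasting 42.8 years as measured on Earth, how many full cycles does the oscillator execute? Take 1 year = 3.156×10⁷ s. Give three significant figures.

γ = 1/√(1 − 0.4205²) = 1/√0.8232 = 1.102
The oscillator's own cycle count is N = f × τ where τ is the proper time aboard the probe. τ = Δt/γ = 42.8/1.102 = 38.83 years = 1.226×10⁹ s.
N = 9.19×10⁹ × 1.226×10⁹ = 1.126×10¹⁹.

N = 1.13×10¹⁹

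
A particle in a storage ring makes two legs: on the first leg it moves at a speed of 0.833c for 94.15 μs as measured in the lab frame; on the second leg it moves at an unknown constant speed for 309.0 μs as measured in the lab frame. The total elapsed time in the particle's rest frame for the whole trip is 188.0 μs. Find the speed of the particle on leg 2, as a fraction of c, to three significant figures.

β = 0.898

Leg 1: γ = 1/√(1 − 0.833²) = 1/√0.3061 = 1.807; τ_1 = 94.15/1.807 = 52.09 μs.
Leg 2: speed unknown; τ_2 = 309.0/γ_2.
Total proper time: 52.09 + τ_2 = 188.0, so τ_2 = 188.0 − 52.09 = 135.9 μs.
γ_2 = 309.0/135.9 = 2.274; β = √(1 − 1/γ²) = √0.8065.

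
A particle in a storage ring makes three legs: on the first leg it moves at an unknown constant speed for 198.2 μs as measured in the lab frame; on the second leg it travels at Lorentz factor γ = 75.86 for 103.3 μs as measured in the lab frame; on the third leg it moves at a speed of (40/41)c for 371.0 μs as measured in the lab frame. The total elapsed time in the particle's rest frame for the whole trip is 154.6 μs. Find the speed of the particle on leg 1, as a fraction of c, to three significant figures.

Leg 1: speed unknown; τ_1 = 198.2/γ_1.
Leg 2: γ = 75.86; τ_2 = 103.3/75.86 = 1.362 μs.
Leg 3: γ = 1/√(1 − (40/41)²) = 41/9 ≈ 4.556; τ_3 = 371.0/4.556 = 81.44 μs.
Total proper time: τ_1 + 1.362 + 81.44 = 154.6, so τ_1 = 154.6 − 82.80 = 71.80 μs.
γ_1 = 198.2/71.80 = 2.760; β = √(1 − 1/γ²) = √0.8688.

β = 0.932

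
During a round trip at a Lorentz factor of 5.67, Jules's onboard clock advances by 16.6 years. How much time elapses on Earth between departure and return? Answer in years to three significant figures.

γ = 5.67
Earth-frame duration is the dilated interval: Δt = γτ = 5.670 × 16.6 years.

Δt = 94.1 years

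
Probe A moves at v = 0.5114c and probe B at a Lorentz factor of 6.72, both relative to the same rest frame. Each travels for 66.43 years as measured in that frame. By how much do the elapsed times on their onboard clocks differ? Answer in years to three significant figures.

A: γ = 1/√(1 − 0.5114²) = 1/√0.7385 = 1.164; τ_A = 66.43/1.164 = 57.09 years.
B: γ = 6.72; τ_B = 66.43/6.720 = 9.885 years.

|τ_A − τ_B| = 47.2 years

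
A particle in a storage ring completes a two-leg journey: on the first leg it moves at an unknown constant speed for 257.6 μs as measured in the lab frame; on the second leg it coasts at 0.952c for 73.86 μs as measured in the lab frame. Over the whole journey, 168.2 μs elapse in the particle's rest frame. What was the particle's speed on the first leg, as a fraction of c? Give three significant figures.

Leg 1: speed unknown; τ_1 = 257.6/γ_1.
Leg 2: γ = 1/√(1 − 0.952²) = 1/√0.09370 = 3.267; τ_2 = 73.86/3.267 = 22.61 μs.
Total proper time: τ_1 + 22.61 = 168.2, so τ_1 = 168.2 − 22.61 = 145.6 μs.
γ_1 = 257.6/145.6 = 1.769; β = √(1 − 1/γ²) = √0.6806.

β = 0.825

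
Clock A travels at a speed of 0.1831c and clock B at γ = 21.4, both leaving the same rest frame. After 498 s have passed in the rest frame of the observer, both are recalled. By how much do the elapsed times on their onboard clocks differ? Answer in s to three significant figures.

|τ_A − τ_B| = 466 s

A: γ = 1/√(1 − 0.1831²) = 1/√0.9665 = 1.017; τ_A = 498/1.017 = 489.6 s.
B: γ = 21.4; τ_B = 498/21.40 = 23.27 s.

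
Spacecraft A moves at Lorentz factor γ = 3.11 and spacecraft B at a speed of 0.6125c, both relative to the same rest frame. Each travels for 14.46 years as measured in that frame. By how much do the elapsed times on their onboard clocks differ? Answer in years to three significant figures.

A: γ = 3.11; τ_A = 14.46/3.110 = 4.650 years.
B: γ = 1/√(1 − 0.6125²) = 1/√0.6248 = 1.265; τ_B = 14.46/1.265 = 11.43 years.

|τ_A − τ_B| = 6.78 years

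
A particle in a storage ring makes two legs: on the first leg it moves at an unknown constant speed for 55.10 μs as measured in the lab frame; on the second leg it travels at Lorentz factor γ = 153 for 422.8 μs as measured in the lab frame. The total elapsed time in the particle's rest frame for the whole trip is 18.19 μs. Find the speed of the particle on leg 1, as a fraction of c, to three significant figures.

β = 0.960

Leg 1: speed unknown; τ_1 = 55.10/γ_1.
Leg 2: γ = 153; τ_2 = 422.8/153.0 = 2.763 μs.
Total proper time: τ_1 + 2.763 = 18.19, so τ_1 = 18.19 − 2.763 = 15.43 μs.
γ_1 = 55.10/15.43 = 3.572; β = √(1 − 1/γ²) = √0.9216.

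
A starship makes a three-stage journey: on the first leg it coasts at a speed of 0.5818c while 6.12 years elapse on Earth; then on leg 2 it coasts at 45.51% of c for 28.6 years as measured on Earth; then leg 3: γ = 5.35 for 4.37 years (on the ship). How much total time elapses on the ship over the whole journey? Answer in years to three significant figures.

Leg 1: γ = 1/√(1 − 0.5818²) = 1/√0.6615 = 1.230; τ_1 = 6.12/1.230 = 4.978 years.
Leg 2: β = 0.4551; γ = 1/√(1 − 0.4551²) = 1/√0.7929 = 1.123; τ_2 = 28.6/1.123 = 25.47 years.
Leg 3: 4.37 years is already measured on the ship.
Total: 4.978 + 25.47 + 4.370 years.

τ = 34.8 years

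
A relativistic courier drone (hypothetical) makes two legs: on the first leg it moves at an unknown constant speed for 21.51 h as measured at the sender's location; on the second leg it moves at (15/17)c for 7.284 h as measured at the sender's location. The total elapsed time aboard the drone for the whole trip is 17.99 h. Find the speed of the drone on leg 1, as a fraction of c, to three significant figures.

Leg 1: speed unknown; τ_1 = 21.51/γ_1.
Leg 2: γ = 1/√(1 − (15/17)²) = 17/8 = 2.125; τ_2 = 7.284/2.125 = 3.428 h.
Total proper time: τ_1 + 3.428 = 17.99, so τ_1 = 17.99 − 3.428 = 14.56 h.
γ_1 = 21.51/14.56 = 1.477; β = √(1 − 1/γ²) = √0.5417.

β = 0.736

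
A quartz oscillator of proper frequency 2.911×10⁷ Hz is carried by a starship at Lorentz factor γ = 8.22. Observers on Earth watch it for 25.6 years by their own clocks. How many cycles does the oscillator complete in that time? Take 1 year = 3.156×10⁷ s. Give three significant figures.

N = 2.86×10¹⁵

γ = 8.22
During 25.6 years of lab time, the oscillator's proper time advances by τ = Δt/γ = 25.6/8.220 = 3.114 years = 9.829×10⁷ s.
N = f × τ = 2.911×10⁷ × 9.829×10⁷ = 2.861×10¹⁵.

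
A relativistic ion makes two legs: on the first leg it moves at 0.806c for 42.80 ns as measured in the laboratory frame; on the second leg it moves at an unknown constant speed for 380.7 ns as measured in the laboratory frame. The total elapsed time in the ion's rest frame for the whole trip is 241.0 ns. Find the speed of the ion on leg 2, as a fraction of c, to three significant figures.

Leg 1: γ = 1/√(1 − 0.806²) = 1/√0.3504 = 1.689; τ_1 = 42.80/1.689 = 25.33 ns.
Leg 2: speed unknown; τ_2 = 380.7/γ_2.
Total proper time: 25.33 + τ_2 = 241.0, so τ_2 = 241.0 − 25.33 = 215.7 ns.
γ_2 = 380.7/215.7 = 1.765; β = √(1 − 1/γ²) = √0.6791.

β = 0.824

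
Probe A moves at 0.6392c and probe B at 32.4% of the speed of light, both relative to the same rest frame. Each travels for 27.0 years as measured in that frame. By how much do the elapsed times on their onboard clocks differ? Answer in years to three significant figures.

A: γ = 1/√(1 − 0.6392²) = 1/√0.5914 = 1.300; τ_A = 27.0/1.300 = 20.76 years.
B: β = 0.324; γ = 1/√(1 − 0.324²) = 1/√0.8950 = 1.057; τ_B = 27.0/1.057 = 25.54 years.

|τ_A − τ_B| = 4.78 years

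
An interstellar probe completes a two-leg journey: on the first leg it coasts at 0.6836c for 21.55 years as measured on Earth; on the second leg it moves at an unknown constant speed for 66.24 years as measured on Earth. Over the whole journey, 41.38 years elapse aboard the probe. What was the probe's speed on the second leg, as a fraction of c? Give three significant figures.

β = 0.922

Leg 1: γ = 1/√(1 − 0.6836²) = 1/√0.5327 = 1.370; τ_1 = 21.55/1.370 = 15.73 years.
Leg 2: speed unknown; τ_2 = 66.24/γ_2.
Total proper time: 15.73 + τ_2 = 41.38, so τ_2 = 41.38 − 15.73 = 25.65 years.
γ_2 = 66.24/25.65 = 2.582; β = √(1 − 1/γ²) = √0.8500.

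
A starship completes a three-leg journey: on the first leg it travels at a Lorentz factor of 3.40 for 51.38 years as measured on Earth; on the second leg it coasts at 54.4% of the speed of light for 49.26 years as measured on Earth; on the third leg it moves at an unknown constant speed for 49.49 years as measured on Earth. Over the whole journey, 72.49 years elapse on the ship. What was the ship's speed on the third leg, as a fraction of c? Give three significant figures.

Leg 1: γ = 3.40; τ_1 = 51.38/3.400 = 15.11 years.
Leg 2: β = 0.544; γ = 1/√(1 − 0.544²) = 1/√0.7041 = 1.192; τ_2 = 49.26/1.192 = 41.33 years.
Leg 3: speed unknown; τ_3 = 49.49/γ_3.
Total proper time: 15.11 + 41.33 + τ_3 = 72.49, so τ_3 = 72.49 − 56.45 = 16.04 years.
γ_3 = 49.49/16.04 = 3.084; β = √(1 − 1/γ²) = √0.8949.

β = 0.946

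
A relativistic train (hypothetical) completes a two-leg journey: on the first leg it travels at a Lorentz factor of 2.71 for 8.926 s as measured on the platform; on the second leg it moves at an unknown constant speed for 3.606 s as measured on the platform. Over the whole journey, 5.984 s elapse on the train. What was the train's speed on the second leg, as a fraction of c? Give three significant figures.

Leg 1: γ = 2.71; τ_1 = 8.926/2.710 = 3.294 s.
Leg 2: speed unknown; τ_2 = 3.606/γ_2.
Total proper time: 3.294 + τ_2 = 5.984, so τ_2 = 5.984 − 3.294 = 2.690 s.
γ_2 = 3.606/2.690 = 1.340; β = √(1 − 1/γ²) = √0.4434.

β = 0.666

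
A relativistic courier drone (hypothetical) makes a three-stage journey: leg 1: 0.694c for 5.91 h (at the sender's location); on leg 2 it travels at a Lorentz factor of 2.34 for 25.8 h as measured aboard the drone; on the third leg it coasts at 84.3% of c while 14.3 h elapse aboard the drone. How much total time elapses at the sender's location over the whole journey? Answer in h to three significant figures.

Leg 1: 5.91 h is already measured at the sender's location.
Leg 2: γ = 2.34; Δt_2 = 2.340 × 25.8 = 60.37 h.
Leg 3: β = 0.843; γ = 1/√(1 − 0.843²) = 1/√0.2894 = 1.859; Δt_3 = 1.859 × 14.3 = 26.58 h.
Total: 5.910 + 60.37 + 26.58 h.

Δt = 92.9 h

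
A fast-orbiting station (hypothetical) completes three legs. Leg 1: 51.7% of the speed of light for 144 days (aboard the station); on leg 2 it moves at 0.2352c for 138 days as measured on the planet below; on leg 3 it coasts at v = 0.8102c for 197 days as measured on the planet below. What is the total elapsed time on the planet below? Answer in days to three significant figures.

Δt = 503 days

Leg 1: β = 0.517; γ = 1/√(1 − 0.517²) = 1/√0.7327 = 1.168; Δt_1 = 1.168 × 144 = 168.2 days.
Leg 2: 138 days is already measured on the planet below.
Leg 3: 197 days is already measured on the planet below.
Total: 168.2 + 138.0 + 197.0 days.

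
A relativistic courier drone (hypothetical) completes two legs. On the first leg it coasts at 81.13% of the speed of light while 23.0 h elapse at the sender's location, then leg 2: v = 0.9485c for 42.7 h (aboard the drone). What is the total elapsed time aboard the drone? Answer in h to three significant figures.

Leg 1: β = 0.8113; γ = 1/√(1 − 0.8113²) = 1/√0.3418 = 1.710; τ_1 = 23.0/1.710 = 13.45 h.
Leg 2: 42.7 h is already measured aboard the drone.
Total: 13.45 + 42.70 h.

τ = 56.1 h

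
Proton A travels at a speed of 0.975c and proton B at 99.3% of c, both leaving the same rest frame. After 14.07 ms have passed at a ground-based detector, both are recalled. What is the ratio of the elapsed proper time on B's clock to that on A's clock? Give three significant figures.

τ_B/τ_A = 0.532

A: γ = 1/√(1 − 0.975²) = 1/√0.04938 = 4.500. B: β = 0.993; γ = 1/√(1 − 0.993²) = 1/√0.01395 = 8.466.
τ_A/τ_B = γ_B/γ_A = 8.466/4.500 = 1.881, so τ_B/τ_A = 0.5316.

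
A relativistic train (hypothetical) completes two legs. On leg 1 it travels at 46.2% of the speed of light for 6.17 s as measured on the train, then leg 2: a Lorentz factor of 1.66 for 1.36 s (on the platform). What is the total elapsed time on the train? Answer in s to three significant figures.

Leg 1: 6.17 s is already measured on the train.
Leg 2: γ = 1.66; τ_2 = 1.36/1.660 = 0.8193 s.
Total: 6.170 + 0.8193 s.

τ = 6.99 s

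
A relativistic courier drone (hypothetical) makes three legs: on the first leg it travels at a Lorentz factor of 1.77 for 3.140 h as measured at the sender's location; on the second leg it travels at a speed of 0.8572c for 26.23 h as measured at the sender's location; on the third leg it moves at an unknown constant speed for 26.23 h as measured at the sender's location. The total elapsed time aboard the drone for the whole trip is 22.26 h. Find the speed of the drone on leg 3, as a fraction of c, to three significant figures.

Leg 1: γ = 1.77; τ_1 = 3.140/1.770 = 1.774 h.
Leg 2: γ = 1/√(1 − 0.8572²) = 1/√0.2652 = 1.942; τ_2 = 26.23/1.942 = 13.51 h.
Leg 3: speed unknown; τ_3 = 26.23/γ_3.
Total proper time: 1.774 + 13.51 + τ_3 = 22.26, so τ_3 = 22.26 − 15.28 = 6.978 h.
γ_3 = 26.23/6.978 = 3.759; β = √(1 − 1/γ²) = √0.9292.

β = 0.964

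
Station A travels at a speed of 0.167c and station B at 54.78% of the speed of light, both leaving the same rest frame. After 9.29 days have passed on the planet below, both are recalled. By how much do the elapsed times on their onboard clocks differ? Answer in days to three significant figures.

A: γ = 1/√(1 − 0.167²) = 1/√0.9721 = 1.014; τ_A = 9.29/1.014 = 9.160 days.
B: β = 0.5478; γ = 1/√(1 − 0.5478²) = 1/√0.6999 = 1.195; τ_B = 9.29/1.195 = 7.772 days.

|τ_A − τ_B| = 1.39 days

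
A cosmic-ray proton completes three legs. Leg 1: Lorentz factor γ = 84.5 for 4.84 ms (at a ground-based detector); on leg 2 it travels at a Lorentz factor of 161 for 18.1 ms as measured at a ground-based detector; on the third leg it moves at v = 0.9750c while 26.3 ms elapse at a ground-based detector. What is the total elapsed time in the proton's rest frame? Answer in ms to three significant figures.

τ = 6.01 ms

Leg 1: γ = 84.5; τ_1 = 4.84/84.50 = 0.05728 ms.
Leg 2: γ = 161; τ_2 = 18.1/161.0 = 0.1124 ms.
Leg 3: γ = 1/√(1 − 0.9750²) = 1/√0.04938 = 4.500; τ_3 = 26.3/4.500 = 5.844 ms.
Total: 0.05728 + 0.1124 + 5.844 ms.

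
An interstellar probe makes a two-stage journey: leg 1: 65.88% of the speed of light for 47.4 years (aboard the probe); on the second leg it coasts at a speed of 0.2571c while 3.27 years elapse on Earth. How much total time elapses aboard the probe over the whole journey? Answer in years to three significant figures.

τ = 50.6 years

Leg 1: 47.4 years is already measured aboard the probe.
Leg 2: γ = 1/√(1 − 0.2571²) = 1/√0.9339 = 1.035; τ_2 = 3.27/1.035 = 3.160 years.
Total: 47.40 + 3.160 years.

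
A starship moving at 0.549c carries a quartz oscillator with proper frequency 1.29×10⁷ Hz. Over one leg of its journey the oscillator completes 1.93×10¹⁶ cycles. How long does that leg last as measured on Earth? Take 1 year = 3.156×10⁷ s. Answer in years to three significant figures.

Δt = 56.7 years

γ = 1/√(1 − 0.549²) = 1/√0.6986 = 1.196
Proper time for N cycles: τ = N/f = 1.93×10¹⁶/(1.29×10⁷) = 1.496×10⁹ s = 47.41 years.
Lab-frame duration Δt = γτ = 1.196 × 47.41 = 56.72 years.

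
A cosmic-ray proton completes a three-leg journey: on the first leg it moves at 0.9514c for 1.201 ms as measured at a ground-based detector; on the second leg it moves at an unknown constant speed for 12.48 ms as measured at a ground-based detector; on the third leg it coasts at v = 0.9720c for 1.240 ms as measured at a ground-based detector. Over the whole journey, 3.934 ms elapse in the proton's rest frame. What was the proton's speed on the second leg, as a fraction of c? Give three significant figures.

Leg 1: γ = 1/√(1 − 0.9514²) = 1/√0.09484 = 3.247; τ_1 = 1.201/3.247 = 0.3699 ms.
Leg 2: speed unknown; τ_2 = 12.48/γ_2.
Leg 3: γ = 1/√(1 − 0.9720²) = 1/√0.05522 = 4.256; τ_3 = 1.240/4.256 = 0.2914 ms.
Total proper time: 0.3699 + τ_2 + 0.2914 = 3.934, so τ_2 = 3.934 − 0.6612 = 3.273 ms.
γ_2 = 12.48/3.273 = 3.813; β = √(1 − 1/γ²) = √0.9312.

β = 0.965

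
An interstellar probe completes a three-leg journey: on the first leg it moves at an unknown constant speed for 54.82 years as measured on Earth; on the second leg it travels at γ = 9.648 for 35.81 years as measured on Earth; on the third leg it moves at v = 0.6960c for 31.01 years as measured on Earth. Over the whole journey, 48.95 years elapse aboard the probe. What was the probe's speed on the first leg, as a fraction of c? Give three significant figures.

β = 0.908

Leg 1: speed unknown; τ_1 = 54.82/γ_1.
Leg 2: γ = 9.648; τ_2 = 35.81/9.648 = 3.712 years.
Leg 3: γ = 1/√(1 − 0.6960²) = 1/√0.5156 = 1.393; τ_3 = 31.01/1.393 = 22.27 years.
Total proper time: τ_1 + 3.712 + 22.27 = 48.95, so τ_1 = 48.95 − 25.98 = 22.97 years.
γ_1 = 54.82/22.97 = 2.386; β = √(1 − 1/γ²) = √0.8244.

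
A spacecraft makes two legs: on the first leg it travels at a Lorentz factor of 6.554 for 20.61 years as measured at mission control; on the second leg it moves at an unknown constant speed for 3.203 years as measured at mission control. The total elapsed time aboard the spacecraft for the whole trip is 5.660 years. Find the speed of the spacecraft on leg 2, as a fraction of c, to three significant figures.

Leg 1: γ = 6.554; τ_1 = 20.61/6.554 = 3.145 years.
Leg 2: speed unknown; τ_2 = 3.203/γ_2.
Total proper time: 3.145 + τ_2 = 5.660, so τ_2 = 5.660 − 3.145 = 2.515 years.
γ_2 = 3.203/2.515 = 1.273; β = √(1 − 1/γ²) = √0.3833.

β = 0.619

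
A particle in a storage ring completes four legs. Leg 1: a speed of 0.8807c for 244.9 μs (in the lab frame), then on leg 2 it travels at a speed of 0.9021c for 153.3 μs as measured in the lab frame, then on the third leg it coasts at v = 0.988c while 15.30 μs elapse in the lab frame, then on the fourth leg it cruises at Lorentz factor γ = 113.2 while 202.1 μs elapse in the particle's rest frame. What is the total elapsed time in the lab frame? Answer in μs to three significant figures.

Leg 1: 244.9 μs is already measured in the lab frame.
Leg 2: 153.3 μs is already measured in the lab frame.
Leg 3: 15.30 μs is already measured in the lab frame.
Leg 4: γ = 113.2; Δt_4 = 113.2 × 202.1 = 2.288×10⁴ μs.
Total: 244.9 + 153.3 + 15.30 + 2.288×10⁴ μs.

Δt = 2.33×10⁴ μs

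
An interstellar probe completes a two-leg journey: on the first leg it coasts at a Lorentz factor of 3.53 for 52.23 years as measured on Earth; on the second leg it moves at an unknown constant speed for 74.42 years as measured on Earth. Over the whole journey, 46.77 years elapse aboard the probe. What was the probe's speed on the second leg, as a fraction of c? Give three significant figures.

β = 0.903

Leg 1: γ = 3.53; τ_1 = 52.23/3.530 = 14.80 years.
Leg 2: speed unknown; τ_2 = 74.42/γ_2.
Total proper time: 14.80 + τ_2 = 46.77, so τ_2 = 46.77 − 14.80 = 31.97 years.
γ_2 = 74.42/31.97 = 2.328; β = √(1 − 1/γ²) = √0.8154.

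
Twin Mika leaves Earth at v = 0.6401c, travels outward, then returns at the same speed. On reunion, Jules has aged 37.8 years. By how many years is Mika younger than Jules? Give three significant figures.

γ = 1/√(1 − 0.6401²) = 1/√0.5903 = 1.302
Mika's elapsed proper time: τ = 37.8/1.302 = 29.04 years.
Age gap = Δt − τ = 37.8 − 29.04 years.

Δt − τ = 8.76 years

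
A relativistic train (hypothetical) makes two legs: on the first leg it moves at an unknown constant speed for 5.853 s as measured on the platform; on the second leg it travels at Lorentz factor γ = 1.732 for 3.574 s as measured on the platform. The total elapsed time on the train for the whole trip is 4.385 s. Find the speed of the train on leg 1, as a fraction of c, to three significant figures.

β = 0.918

Leg 1: speed unknown; τ_1 = 5.853/γ_1.
Leg 2: γ = 1.732; τ_2 = 3.574/1.732 = 2.064 s.
Total proper time: τ_1 + 2.064 = 4.385, so τ_1 = 4.385 − 2.064 = 2.321 s.
γ_1 = 5.853/2.321 = 2.521; β = √(1 − 1/γ²) = √0.8427.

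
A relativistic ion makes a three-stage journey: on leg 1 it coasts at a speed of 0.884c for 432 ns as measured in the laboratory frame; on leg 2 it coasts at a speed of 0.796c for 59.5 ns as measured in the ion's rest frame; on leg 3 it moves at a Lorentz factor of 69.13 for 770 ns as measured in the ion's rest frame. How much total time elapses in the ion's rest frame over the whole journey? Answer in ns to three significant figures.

τ = 1030 ns

Leg 1: γ = 1/√(1 − 0.884²) = 1/√0.2185 = 2.139; τ_1 = 432/2.139 = 202.0 ns.
Leg 2: 59.5 ns is already measured in the ion's rest frame.
Leg 3: 770 ns is already measured in the ion's rest frame.
Total: 202.0 + 59.50 + 770.0 ns.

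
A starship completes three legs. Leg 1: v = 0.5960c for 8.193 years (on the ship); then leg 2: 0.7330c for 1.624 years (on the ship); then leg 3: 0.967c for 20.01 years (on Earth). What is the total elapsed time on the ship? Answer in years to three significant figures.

τ = 14.9 years

Leg 1: 8.193 years is already measured on the ship.
Leg 2: 1.624 years is already measured on the ship.
Leg 3: γ = 1/√(1 − 0.967²) = 1/√0.06491 = 3.925; τ_3 = 20.01/3.925 = 5.098 years.
Total: 8.193 + 1.624 + 5.098 years.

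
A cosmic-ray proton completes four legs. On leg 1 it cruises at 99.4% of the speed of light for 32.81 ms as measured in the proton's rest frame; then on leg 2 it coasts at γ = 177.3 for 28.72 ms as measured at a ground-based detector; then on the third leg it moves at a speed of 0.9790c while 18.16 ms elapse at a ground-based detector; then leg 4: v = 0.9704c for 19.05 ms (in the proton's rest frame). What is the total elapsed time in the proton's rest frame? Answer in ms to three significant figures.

Leg 1: 32.81 ms is already measured in the proton's rest frame.
Leg 2: γ = 177.3; τ_2 = 28.72/177.3 = 0.1620 ms.
Leg 3: γ = 1/√(1 − 0.9790²) = 1/√0.04156 = 4.905; τ_3 = 18.16/4.905 = 3.702 ms.
Leg 4: 19.05 ms is already measured in the proton's rest frame.
Total: 32.81 + 0.1620 + 3.702 + 19.05 ms.

τ = 55.7 ms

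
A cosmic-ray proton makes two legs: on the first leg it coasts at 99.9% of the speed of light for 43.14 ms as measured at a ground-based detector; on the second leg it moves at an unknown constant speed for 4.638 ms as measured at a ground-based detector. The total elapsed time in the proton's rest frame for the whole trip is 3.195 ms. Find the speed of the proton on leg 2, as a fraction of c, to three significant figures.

Leg 1: β = 0.999; γ = 1/√(1 − 0.999²) = 1/√0.001999 = 22.37; τ_1 = 43.14/22.37 = 1.929 ms.
Leg 2: speed unknown; τ_2 = 4.638/γ_2.
Total proper time: 1.929 + τ_2 = 3.195, so τ_2 = 3.195 − 1.929 = 1.266 ms.
γ_2 = 4.638/1.266 = 3.663; β = √(1 − 1/γ²) = √0.9255.

β = 0.962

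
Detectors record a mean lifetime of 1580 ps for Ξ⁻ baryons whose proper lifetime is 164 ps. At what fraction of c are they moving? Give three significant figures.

β = 0.995

γ = Δt/τ₀ = 1580/164 = 9.634
β = √(1 − 1/γ²) = √(1 − 0.01077) = √0.9892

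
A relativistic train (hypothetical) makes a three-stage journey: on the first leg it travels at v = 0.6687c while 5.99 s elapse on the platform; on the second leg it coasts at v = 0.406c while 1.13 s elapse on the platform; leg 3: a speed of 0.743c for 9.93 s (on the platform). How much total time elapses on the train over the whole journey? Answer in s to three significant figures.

Leg 1: γ = 1/√(1 − 0.6687²) = 1/√0.5528 = 1.345; τ_1 = 5.99/1.345 = 4.454 s.
Leg 2: γ = 1/√(1 − 0.406²) = 1/√0.8352 = 1.094; τ_2 = 1.13/1.094 = 1.033 s.
Leg 3: γ = 1/√(1 − 0.743²) = 1/√0.4480 = 1.494; τ_3 = 9.93/1.494 = 6.646 s.
Total: 4.454 + 1.033 + 6.646 s.

τ = 12.1 s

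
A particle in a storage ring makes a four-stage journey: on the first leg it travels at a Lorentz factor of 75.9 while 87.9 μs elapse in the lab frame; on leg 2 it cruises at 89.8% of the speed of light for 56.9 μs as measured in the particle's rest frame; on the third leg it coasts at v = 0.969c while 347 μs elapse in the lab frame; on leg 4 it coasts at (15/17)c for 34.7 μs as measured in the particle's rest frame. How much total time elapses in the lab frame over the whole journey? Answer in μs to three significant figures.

Leg 1: 87.9 μs is already measured in the lab frame.
Leg 2: β = 0.898; γ = 1/√(1 − 0.898²) = 1/√0.1936 = 2.273; Δt_2 = 2.273 × 56.9 = 129.3 μs.
Leg 3: 347 μs is already measured in the lab frame.
Leg 4: γ = 1/√(1 − (15/17)²) = 17/8 = 2.125; Δt_4 = 2.125 × 34.7 = 73.74 μs.
Total: 87.90 + 129.3 + 347.0 + 73.74 μs.

Δt = 638 μs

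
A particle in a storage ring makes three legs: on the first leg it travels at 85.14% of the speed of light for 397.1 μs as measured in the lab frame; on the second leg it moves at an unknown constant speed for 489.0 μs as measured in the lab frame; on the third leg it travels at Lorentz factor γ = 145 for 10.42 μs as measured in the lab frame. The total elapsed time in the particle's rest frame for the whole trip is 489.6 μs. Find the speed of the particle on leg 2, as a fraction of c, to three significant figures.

β = 0.818

Leg 1: β = 0.8514; γ = 1/√(1 − 0.8514²) = 1/√0.2751 = 1.907; τ_1 = 397.1/1.907 = 208.3 μs.
Leg 2: speed unknown; τ_2 = 489.0/γ_2.
Leg 3: γ = 145; τ_3 = 10.42/145.0 = 0.07186 μs.
Total proper time: 208.3 + τ_2 + 0.07186 = 489.6, so τ_2 = 489.6 − 208.4 = 281.2 μs.
γ_2 = 489.0/281.2 = 1.739; β = √(1 − 1/γ²) = √0.6692.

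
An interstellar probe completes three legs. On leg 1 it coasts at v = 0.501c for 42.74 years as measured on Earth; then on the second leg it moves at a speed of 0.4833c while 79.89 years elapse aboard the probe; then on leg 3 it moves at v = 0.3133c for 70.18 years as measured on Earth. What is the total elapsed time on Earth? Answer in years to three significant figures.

Δt = 204 years

Leg 1: 42.74 years is already measured on Earth.
Leg 2: γ = 1/√(1 − 0.4833²) = 1/√0.7664 = 1.142; Δt_2 = 1.142 × 79.89 = 91.26 years.
Leg 3: 70.18 years is already measured on Earth.
Total: 42.74 + 91.26 + 70.18 years.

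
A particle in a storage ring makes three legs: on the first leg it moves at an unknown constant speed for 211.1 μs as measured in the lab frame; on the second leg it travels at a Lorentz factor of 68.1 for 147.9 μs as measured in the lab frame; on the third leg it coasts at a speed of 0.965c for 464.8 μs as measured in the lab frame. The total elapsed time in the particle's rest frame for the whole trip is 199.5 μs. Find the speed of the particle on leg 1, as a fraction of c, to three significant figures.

β = 0.934

Leg 1: speed unknown; τ_1 = 211.1/γ_1.
Leg 2: γ = 68.1; τ_2 = 147.9/68.10 = 2.172 μs.
Leg 3: γ = 1/√(1 − 0.965²) = 1/√0.06878 = 3.813; τ_3 = 464.8/3.813 = 121.9 μs.
Total proper time: τ_1 + 2.172 + 121.9 = 199.5, so τ_1 = 199.5 − 124.1 = 75.43 μs.
γ_1 = 211.1/75.43 = 2.798; β = √(1 − 1/γ²) = √0.8723.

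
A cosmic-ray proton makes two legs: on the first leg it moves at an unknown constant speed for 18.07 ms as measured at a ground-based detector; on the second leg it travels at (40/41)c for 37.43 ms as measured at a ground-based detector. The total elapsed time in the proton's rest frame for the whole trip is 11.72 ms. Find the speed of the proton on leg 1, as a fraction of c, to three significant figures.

Leg 1: speed unknown; τ_1 = 18.07/γ_1.
Leg 2: γ = 1/√(1 − (40/41)²) = 41/9 ≈ 4.556; τ_2 = 37.43/4.556 = 8.216 ms.
Total proper time: τ_1 + 8.216 = 11.72, so τ_1 = 11.72 − 8.216 = 3.504 ms.
γ_1 = 18.07/3.504 = 5.157; β = √(1 − 1/γ²) = √0.9624.

β = 0.981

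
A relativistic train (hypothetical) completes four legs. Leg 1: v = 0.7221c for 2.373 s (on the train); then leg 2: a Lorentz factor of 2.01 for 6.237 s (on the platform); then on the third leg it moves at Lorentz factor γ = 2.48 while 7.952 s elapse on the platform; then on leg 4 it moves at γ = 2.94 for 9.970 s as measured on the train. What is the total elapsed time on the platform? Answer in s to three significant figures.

Δt = 46.9 s

Leg 1: γ = 1/√(1 − 0.7221²) = 1/√0.4786 = 1.446; Δt_1 = 1.446 × 2.373 = 3.430 s.
Leg 2: 6.237 s is already measured on the platform.
Leg 3: 7.952 s is already measured on the platform.
Leg 4: γ = 2.94; Δt_4 = 2.940 × 9.970 = 29.31 s.
Total: 3.430 + 6.237 + 7.952 + 29.31 s.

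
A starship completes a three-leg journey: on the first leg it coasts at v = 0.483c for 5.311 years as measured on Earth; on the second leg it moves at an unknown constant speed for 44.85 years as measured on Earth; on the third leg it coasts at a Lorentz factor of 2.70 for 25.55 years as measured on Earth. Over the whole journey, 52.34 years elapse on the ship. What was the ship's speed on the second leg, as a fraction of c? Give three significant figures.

Leg 1: γ = 1/√(1 − 0.483²) = 1/√0.7667 = 1.142; τ_1 = 5.311/1.142 = 4.650 years.
Leg 2: speed unknown; τ_2 = 44.85/γ_2.
Leg 3: γ = 2.70; τ_3 = 25.55/2.700 = 9.463 years.
Total proper time: 4.650 + τ_2 + 9.463 = 52.34, so τ_2 = 52.34 − 14.11 = 38.23 years.
γ_2 = 44.85/38.23 = 1.173; β = √(1 − 1/γ²) = √0.2735.

β = 0.523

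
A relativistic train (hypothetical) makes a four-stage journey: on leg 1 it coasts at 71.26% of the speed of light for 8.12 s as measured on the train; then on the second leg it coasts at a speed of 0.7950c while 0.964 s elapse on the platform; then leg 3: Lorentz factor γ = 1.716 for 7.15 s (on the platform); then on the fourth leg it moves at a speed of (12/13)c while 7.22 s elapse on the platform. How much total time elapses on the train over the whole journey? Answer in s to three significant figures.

Leg 1: 8.12 s is already measured on the train.
Leg 2: γ = 1/√(1 − 0.7950²) = 1/√0.3680 = 1.649; τ_2 = 0.964/1.649 = 0.5848 s.
Leg 3: γ = 1.716; τ_3 = 7.15/1.716 = 4.167 s.
Leg 4: γ = 1/√(1 − (12/13)²) = 13/5 = 2.600; τ_4 = 7.22/2.600 = 2.777 s.
Total: 8.120 + 0.5848 + 4.167 + 2.777 s.

τ = 15.6 s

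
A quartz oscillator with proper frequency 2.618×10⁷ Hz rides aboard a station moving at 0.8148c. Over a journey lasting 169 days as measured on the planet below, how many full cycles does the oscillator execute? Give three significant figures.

γ = 1/√(1 − 0.8148²) = 1/√0.3361 = 1.725
The oscillator's own cycle count is N = f × τ where τ is the proper time aboard the station. τ = Δt/γ = 169/1.725 = 97.98 days = 8.465×10⁶ s.
N = 2.618×10⁷ × 8.465×10⁶ = 2.216×10¹⁴.

N = 2.22×10¹⁴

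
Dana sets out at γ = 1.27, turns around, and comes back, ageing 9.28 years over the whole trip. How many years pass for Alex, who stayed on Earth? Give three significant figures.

Δt = 11.8 years

γ = 1.27
Earth-frame duration is the dilated interval: Δt = γτ = 1.270 × 9.28 years.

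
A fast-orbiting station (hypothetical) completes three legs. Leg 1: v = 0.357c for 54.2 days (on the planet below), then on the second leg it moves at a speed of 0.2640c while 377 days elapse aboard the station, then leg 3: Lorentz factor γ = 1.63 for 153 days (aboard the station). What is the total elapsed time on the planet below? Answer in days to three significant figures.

Δt = 694 days

Leg 1: 54.2 days is already measured on the planet below.
Leg 2: γ = 1/√(1 − 0.2640²) = 1/√0.9303 = 1.037; Δt_2 = 1.037 × 377 = 390.9 days.
Leg 3: γ = 1.63; Δt_3 = 1.630 × 153 = 249.4 days.
Total: 54.20 + 390.9 + 249.4 days.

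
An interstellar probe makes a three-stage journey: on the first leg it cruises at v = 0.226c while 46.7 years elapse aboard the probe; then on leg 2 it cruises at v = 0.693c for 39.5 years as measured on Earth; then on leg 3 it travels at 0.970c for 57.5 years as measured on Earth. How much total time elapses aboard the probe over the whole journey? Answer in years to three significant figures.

τ = 89.2 years

Leg 1: 46.7 years is already measured aboard the probe.
Leg 2: γ = 1/√(1 − 0.693²) = 1/√0.5198 = 1.387; τ_2 = 39.5/1.387 = 28.48 years.
Leg 3: γ = 1/√(1 − 0.970²) = 1/√0.05910 = 4.113; τ_3 = 57.5/4.113 = 13.98 years.
Total: 46.70 + 28.48 + 13.98 years.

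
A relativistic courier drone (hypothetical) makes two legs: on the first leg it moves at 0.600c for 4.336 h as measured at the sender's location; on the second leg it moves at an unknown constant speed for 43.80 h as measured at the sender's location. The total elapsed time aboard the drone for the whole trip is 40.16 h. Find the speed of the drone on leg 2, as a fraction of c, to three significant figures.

Leg 1: γ = 1/√(1 − 0.600²) = 5/4 = 1.250; τ_1 = 4.336/1.250 = 3.469 h.
Leg 2: speed unknown; τ_2 = 43.80/γ_2.
Total proper time: 3.469 + τ_2 = 40.16, so τ_2 = 40.16 − 3.469 = 36.69 h.
γ_2 = 43.80/36.69 = 1.194; β = √(1 − 1/γ²) = √0.2983.

β = 0.546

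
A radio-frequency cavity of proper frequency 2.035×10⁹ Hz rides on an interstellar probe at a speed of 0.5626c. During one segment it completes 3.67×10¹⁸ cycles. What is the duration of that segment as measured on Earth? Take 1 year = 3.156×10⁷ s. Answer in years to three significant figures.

Δt = 69.1 years

γ = 1/√(1 − 0.5626²) = 1/√0.6835 = 1.210
Proper time for N cycles: τ = N/f = 3.67×10¹⁸/(2.035×10⁹) = 1.803×10⁹ s = 57.14 years.
Lab-frame duration Δt = γτ = 1.210 × 57.14 = 69.12 years.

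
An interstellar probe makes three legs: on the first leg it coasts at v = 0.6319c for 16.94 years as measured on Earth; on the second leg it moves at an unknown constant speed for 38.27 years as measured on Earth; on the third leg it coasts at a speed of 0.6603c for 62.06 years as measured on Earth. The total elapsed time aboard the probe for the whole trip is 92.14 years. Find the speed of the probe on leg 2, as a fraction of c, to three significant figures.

β = 0.532

Leg 1: γ = 1/√(1 − 0.6319²) = 1/√0.6007 = 1.290; τ_1 = 16.94/1.290 = 13.13 years.
Leg 2: speed unknown; τ_2 = 38.27/γ_2.
Leg 3: γ = 1/√(1 − 0.6603²) = 1/√0.5640 = 1.332; τ_3 = 62.06/1.332 = 46.61 years.
Total proper time: 13.13 + τ_2 + 46.61 = 92.14, so τ_2 = 92.14 − 59.74 = 32.40 years.
γ_2 = 38.27/32.40 = 1.181; β = √(1 − 1/γ²) = √0.2831.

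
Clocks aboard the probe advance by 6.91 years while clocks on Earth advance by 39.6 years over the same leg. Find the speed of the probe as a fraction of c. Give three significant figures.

v = 0.985c

The proper time is measured aboard the probe (both events occur at the probe's location); Δt is measured on Earth. γ = Δt/τ = 39.6/6.91 = 5.731.
β = √(1 − 1/γ²) = √(1 − 0.03045) = √0.9696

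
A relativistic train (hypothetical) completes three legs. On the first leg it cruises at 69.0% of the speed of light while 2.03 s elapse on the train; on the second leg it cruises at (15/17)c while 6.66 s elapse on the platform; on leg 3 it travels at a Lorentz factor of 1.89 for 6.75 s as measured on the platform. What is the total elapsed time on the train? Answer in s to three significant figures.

Leg 1: 2.03 s is already measured on the train.
Leg 2: γ = 1/√(1 − (15/17)²) = 17/8 = 2.125; τ_2 = 6.66/2.125 = 3.134 s.
Leg 3: γ = 1.89; τ_3 = 6.75/1.890 = 3.571 s.
Total: 2.030 + 3.134 + 3.571 s.

τ = 8.74 s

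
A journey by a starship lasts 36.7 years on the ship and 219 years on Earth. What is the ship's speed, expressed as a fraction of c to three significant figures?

The proper time is measured on the ship (both events occur at the ship's location); Δt is measured on Earth. γ = Δt/τ = 219/36.7 = 5.967.
β = √(1 − 1/γ²) = √(1 − 0.02808) = √0.9719

β = 0.986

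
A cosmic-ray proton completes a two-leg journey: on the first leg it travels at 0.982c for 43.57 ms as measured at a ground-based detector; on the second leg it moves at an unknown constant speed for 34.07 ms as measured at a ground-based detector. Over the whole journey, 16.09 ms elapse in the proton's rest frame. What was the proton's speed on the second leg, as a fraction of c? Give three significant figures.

Leg 1: γ = 1/√(1 − 0.982²) = 1/√0.03568 = 5.294; τ_1 = 43.57/5.294 = 8.230 ms.
Leg 2: speed unknown; τ_2 = 34.07/γ_2.
Total proper time: 8.230 + τ_2 = 16.09, so τ_2 = 16.09 − 8.230 = 7.860 ms.
γ_2 = 34.07/7.860 = 4.334; β = √(1 − 1/γ²) = √0.9468.

β = 0.973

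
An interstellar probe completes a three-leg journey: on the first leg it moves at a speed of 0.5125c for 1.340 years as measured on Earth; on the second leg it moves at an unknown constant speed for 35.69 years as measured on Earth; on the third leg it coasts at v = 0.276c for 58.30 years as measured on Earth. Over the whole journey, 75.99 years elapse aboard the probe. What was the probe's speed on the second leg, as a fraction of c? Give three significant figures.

Leg 1: γ = 1/√(1 − 0.5125²) = 1/√0.7373 = 1.165; τ_1 = 1.340/1.165 = 1.151 years.
Leg 2: speed unknown; τ_2 = 35.69/γ_2.
Leg 3: γ = 1/√(1 − 0.276²) = 1/√0.9238 = 1.040; τ_3 = 58.30/1.040 = 56.04 years.
Total proper time: 1.151 + τ_2 + 56.04 = 75.99, so τ_2 = 75.99 − 57.19 = 18.80 years.
γ_2 = 35.69/18.80 = 1.898; β = √(1 − 1/γ²) = √0.7224.

β = 0.850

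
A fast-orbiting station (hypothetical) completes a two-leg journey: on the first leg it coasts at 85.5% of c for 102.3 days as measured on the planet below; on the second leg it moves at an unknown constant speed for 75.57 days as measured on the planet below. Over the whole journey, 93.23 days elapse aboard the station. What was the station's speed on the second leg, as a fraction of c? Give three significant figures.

Leg 1: β = 0.855; γ = 1/√(1 − 0.855²) = 1/√0.2690 = 1.928; τ_1 = 102.3/1.928 = 53.06 days.
Leg 2: speed unknown; τ_2 = 75.57/γ_2.
Total proper time: 53.06 + τ_2 = 93.23, so τ_2 = 93.23 − 53.06 = 40.17 days.
γ_2 = 75.57/40.17 = 1.881; β = √(1 − 1/γ²) = √0.7174.

β = 0.847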